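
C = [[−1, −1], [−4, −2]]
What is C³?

[[−17, −11], [−44, −28]]

C² = [[5, 3], [12, 8]]
C³ = [[−17, −11], [−44, −28]]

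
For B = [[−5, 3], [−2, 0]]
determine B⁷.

[[−6305, 6177], [−4118, 3990]]

tr B = −5 and det B = 6, so the characteristic polynomial is λ² − (−5)λ + (6) with roots −2 and −3.
Eigenvectors give P = [[1, −3], [1, −2]] with P⁻¹ = [[−2, 3], [−1, 1]], and B = P·diag(−2, −3)·P⁻¹.
Then B⁷ = P·diag(−128, −2187)·P⁻¹ = [[−128, 6561], [−128, 4374]] · [[−2, 3], [−1, 1]] = [[−6305, 6177], [−4118, 3990]].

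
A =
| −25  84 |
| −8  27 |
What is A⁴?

tr A = 2 and det A = −3, so the characteristic polynomial is λ² − (2)λ + (−3) with roots −1 and 3.
Eigenvectors give P = [[7, 3], [2, 1]] with P⁻¹ = [[1, −3], [−2, 7]], and A = P·diag(−1, 3)·P⁻¹.
Then A⁴ = P·diag(1, 81)·P⁻¹ = [[7, 243], [2, 81]] · [[1, −3], [−2, 7]] = [[−479, 1680], [−160, 561]].

[[−479, 1680], [−160, 561]]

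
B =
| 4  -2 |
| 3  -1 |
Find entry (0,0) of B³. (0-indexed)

tr B = 3 and det B = 2, so the characteristic polynomial is λ² − (3)λ + (2) with roots 1 and 2.
Eigenvectors give P = [[-2, 1], [-3, 1]] with P⁻¹ = [[1, -1], [3, -2]], and B = P·diag(1, 2)·P⁻¹.
Then B³ = P·diag(1, 8)·P⁻¹ = [[-2, 8], [-3, 8]] · [[1, -1], [3, -2]] = [[22, -14], [21, -13]].

22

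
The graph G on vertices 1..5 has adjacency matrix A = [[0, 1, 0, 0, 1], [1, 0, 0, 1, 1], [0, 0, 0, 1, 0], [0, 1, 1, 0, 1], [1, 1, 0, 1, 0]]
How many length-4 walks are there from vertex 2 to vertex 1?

9

The number of length-4 walks from vertex 2 to vertex 1 is entry (2,1) of A^4, where A is the adjacency matrix.
A^2 = [[2, 1, 0, 2, 1], [1, 3, 1, 1, 2], [0, 1, 1, 0, 1], [2, 1, 0, 3, 1], [1, 2, 1, 1, 3]]
A^3 = [[2, 5, 2, 2, 5], [5, 4, 1, 6, 5], [2, 1, 0, 3, 1], [2, 6, 3, 2, 6], [5, 5, 1, 6, 4]]
A^4 = [[10, 9, 2, 12, 9], [9, 16, 6, 10, 15], [2, 6, 3, 2, 6], [12, 10, 2, 15, 10], [9, 15, 6, 10, 16]]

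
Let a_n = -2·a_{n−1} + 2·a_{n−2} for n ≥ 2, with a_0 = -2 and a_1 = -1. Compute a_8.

With companion matrix Q = [[-2, 2], [1, 0]], [a_n, a_{n−1}]ᵀ = Q·[a_{n−1}, a_{n−2}]ᵀ, so [a_8, a_7]ᵀ = Q^7·[a_1, a_0]ᵀ.
Q^7 = [[-896, 656], [328, -240]], giving [a_8, a_7]ᵀ = [[-416], [152]].

-416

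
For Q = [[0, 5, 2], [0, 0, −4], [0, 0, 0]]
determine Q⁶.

[[0, 0, 0], [0, 0, 0], [0, 0, 0]]

Q is strictly triangular, hence nilpotent: Q³ = 0, so Q⁶ = 0.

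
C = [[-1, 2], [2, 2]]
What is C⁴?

[[29, 26], [26, 68]]

C² = [[5, 2], [2, 8]]
C³ = [[-1, 14], [14, 20]]
C⁴ = [[29, 26], [26, 68]]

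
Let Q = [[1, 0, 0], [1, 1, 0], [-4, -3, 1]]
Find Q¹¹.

[[1, 0, 0], [11, 1, 0], [-209, -33, 1]]

Q = I + N where N = [[0, 0, 0], [1, 0, 0], [-4, -3, 0]] is strictly lower-triangular, so N³ = 0.
(I + N)¹¹ = I + 11·N + 55·N² = [[1, 0, 0], [11, 1, 0], [-209, -33, 1]].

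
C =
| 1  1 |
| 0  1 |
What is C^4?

[[1, 4], [0, 1]]

C = I + N where N = [[0, 1], [0, 0]] is strictly upper-triangular, so N^2 = 0.
(I + N)^4 = I + 4·N = [[1, 4], [0, 1]].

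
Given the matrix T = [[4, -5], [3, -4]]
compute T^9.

T² = I (check: tr T = 0 and det T = -1), so T^9 = T since 9 is odd.

[[4, -5], [3, -4]]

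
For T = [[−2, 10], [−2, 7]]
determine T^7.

[[−8108, 20590], [−4118, 10423]]

tr T = 5 and det T = 6, so the characteristic polynomial is λ² − (5)λ + (6) with roots 2 and 3.
Eigenvectors give P = [[−5, −2], [−2, −1]] with P⁻¹ = [[−1, 2], [2, −5]], and T = P·diag(2, 3)·P⁻¹.
Then T^7 = P·diag(128, 2187)·P⁻¹ = [[−640, −4374], [−256, −2187]] · [[−1, 2], [2, −5]] = [[−8108, 20590], [−4118, 10423]].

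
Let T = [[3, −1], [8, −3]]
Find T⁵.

T² = I (check: tr T = 0 and det T = −1), so T⁵ = T since 5 is odd.

[[3, −1], [8, −3]]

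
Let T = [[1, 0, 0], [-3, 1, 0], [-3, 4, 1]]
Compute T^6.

T = I + N where N = [[0, 0, 0], [-3, 0, 0], [-3, 4, 0]] is strictly lower-triangular, so N^3 = 0.
(I + N)^6 = I + 6·N + 15·N^2 = [[1, 0, 0], [-18, 1, 0], [-198, 24, 1]].

[[1, 0, 0], [-18, 1, 0], [-198, 24, 1]]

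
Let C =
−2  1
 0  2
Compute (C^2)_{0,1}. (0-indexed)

0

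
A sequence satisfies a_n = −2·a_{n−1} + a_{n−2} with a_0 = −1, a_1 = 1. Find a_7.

With companion matrix B = [[−2, 1], [1, 0]], [a_n, a_{n−1}]ᵀ = B·[a_{n−1}, a_{n−2}]ᵀ, so [a_7, a_6]ᵀ = B⁶·[a_1, a_0]ᵀ.
B⁶ = [[169, −70], [−70, 29]], giving [a_7, a_6]ᵀ = [[239], [−99]].

239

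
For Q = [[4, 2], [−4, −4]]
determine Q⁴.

Q² = [[8, 0], [0, 8]]
Q³ = [[32, 16], [−32, −32]]
Q⁴ = [[64, 0], [0, 64]]

[[64, 0], [0, 64]]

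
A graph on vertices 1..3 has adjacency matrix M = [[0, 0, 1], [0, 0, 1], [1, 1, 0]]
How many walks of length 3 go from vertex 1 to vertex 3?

2

The number of length-3 walks from vertex 1 to vertex 3 is entry (1,3) of M³, where M is the adjacency matrix.
M² = [[1, 1, 0], [1, 1, 0], [0, 0, 2]]
M³ = [[0, 0, 2], [0, 0, 2], [2, 2, 0]]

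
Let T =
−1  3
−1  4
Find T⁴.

[[−23, 99], [−33, 142]]

T² = [[−2, 9], [−3, 13]]
T³ = [[−7, 30], [−10, 43]]
T⁴ = [[−23, 99], [−33, 142]]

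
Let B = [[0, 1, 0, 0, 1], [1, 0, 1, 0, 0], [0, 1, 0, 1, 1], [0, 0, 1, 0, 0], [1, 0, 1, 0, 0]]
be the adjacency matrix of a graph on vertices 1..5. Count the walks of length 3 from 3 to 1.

0

The number of length-3 walks from vertex 3 to vertex 1 is entry (3,1) of B³, where B is the adjacency matrix.
B² = [[2, 0, 2, 0, 0], [0, 2, 0, 1, 2], [2, 0, 3, 0, 0], [0, 1, 0, 1, 1], [0, 2, 0, 1, 2]]
B³ = [[0, 4, 0, 2, 4], [4, 0, 5, 0, 0], [0, 5, 0, 3, 5], [2, 0, 3, 0, 0], [4, 0, 5, 0, 0]]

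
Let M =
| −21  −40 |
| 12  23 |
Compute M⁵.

tr M = 2 and det M = −3, so the characteristic polynomial is λ² − (2)λ + (−3) with roots −1 and 3.
Eigenvectors give P = [[−2, −5], [1, 3]] with P⁻¹ = [[−3, −5], [1, 2]], and M = P·diag(−1, 3)·P⁻¹.
Then M⁵ = P·diag(−1, 243)·P⁻¹ = [[2, −1215], [−1, 729]] · [[−3, −5], [1, 2]] = [[−1221, −2440], [732, 1463]].

[[−1221, −2440], [732, 1463]]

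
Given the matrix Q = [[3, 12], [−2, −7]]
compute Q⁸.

tr Q = −4 and det Q = 3, so the characteristic polynomial is λ² − (−4)λ + (3) with roots −1 and −3.
Eigenvectors give P = [[−3, −2], [1, 1]] with P⁻¹ = [[−1, −2], [1, 3]], and Q = P·diag(−1, −3)·P⁻¹.
Then Q⁸ = P·diag(1, 6561)·P⁻¹ = [[−3, −13122], [1, 6561]] · [[−1, −2], [1, 3]] = [[−13119, −39360], [6560, 19681]].

[[−13119, −39360], [6560, 19681]]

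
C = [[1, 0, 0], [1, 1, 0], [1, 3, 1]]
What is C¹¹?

C = I + N where N = [[0, 0, 0], [1, 0, 0], [1, 3, 0]] is strictly lower-triangular, so N³ = 0.
(I + N)¹¹ = I + 11·N + 55·N² = [[1, 0, 0], [11, 1, 0], [176, 33, 1]].

[[1, 0, 0], [11, 1, 0], [176, 33, 1]]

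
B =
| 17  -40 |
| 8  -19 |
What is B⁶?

tr B = -2 and det B = -3, so the characteristic polynomial is λ² − (-2)λ + (-3) with roots -3 and 1.
Eigenvectors give P = [[2, 5], [1, 2]] with P⁻¹ = [[-2, 5], [1, -2]], and B = P·diag(-3, 1)·P⁻¹.
Then B⁶ = P·diag(729, 1)·P⁻¹ = [[1458, 5], [729, 2]] · [[-2, 5], [1, -2]] = [[-2911, 7280], [-1456, 3641]].

[[-2911, 7280], [-1456, 3641]]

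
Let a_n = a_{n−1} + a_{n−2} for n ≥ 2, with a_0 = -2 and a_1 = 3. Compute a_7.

23

With companion matrix Q = [[1, 1], [1, 0]], [a_n, a_{n−1}]ᵀ = Q·[a_{n−1}, a_{n−2}]ᵀ, so [a_7, a_6]ᵀ = Q⁶·[a_1, a_0]ᵀ.
Q⁶ = [[13, 8], [8, 5]], giving [a_7, a_6]ᵀ = [[23], [14]].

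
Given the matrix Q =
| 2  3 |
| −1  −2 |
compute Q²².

[[1, 0], [0, 1]]

Q² = I (check: tr Q = 0 and det Q = −1), so Q²² = I since 22 is even.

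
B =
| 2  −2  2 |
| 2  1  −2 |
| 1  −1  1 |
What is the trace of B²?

6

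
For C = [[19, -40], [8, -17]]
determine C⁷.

tr C = 2 and det C = -3, so the characteristic polynomial is λ² − (2)λ + (-3) with roots 3 and -1.
Eigenvectors give P = [[5, 2], [2, 1]] with P⁻¹ = [[1, -2], [-2, 5]], and C = P·diag(3, -1)·P⁻¹.
Then C⁷ = P·diag(2187, -1)·P⁻¹ = [[10935, -2], [4374, -1]] · [[1, -2], [-2, 5]] = [[10939, -21880], [4376, -8753]].

[[10939, -21880], [4376, -8753]]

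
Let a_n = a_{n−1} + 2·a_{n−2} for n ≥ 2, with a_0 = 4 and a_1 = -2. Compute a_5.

With companion matrix C = [[1, 2], [1, 0]], [a_n, a_{n−1}]ᵀ = C·[a_{n−1}, a_{n−2}]ᵀ, so [a_5, a_4]ᵀ = C⁴·[a_1, a_0]ᵀ.
C⁴ = [[11, 10], [5, 6]], giving [a_5, a_4]ᵀ = [[18], [14]].

18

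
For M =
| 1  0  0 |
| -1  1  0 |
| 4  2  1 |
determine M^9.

M = I + N where N = [[0, 0, 0], [-1, 0, 0], [4, 2, 0]] is strictly lower-triangular, so N^3 = 0.
(I + N)^9 = I + 9·N + 36·N^2 = [[1, 0, 0], [-9, 1, 0], [-36, 18, 1]].

[[1, 0, 0], [-9, 1, 0], [-36, 18, 1]]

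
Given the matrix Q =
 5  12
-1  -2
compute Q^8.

[[1021, 3060], [-255, -764]]

tr Q = 3 and det Q = 2, so the characteristic polynomial is λ² − (3)λ + (2) with roots 2 and 1.
Eigenvectors give P = [[4, -3], [-1, 1]] with P⁻¹ = [[1, 3], [1, 4]], and Q = P·diag(2, 1)·P⁻¹.
Then Q^8 = P·diag(256, 1)·P⁻¹ = [[1024, -3], [-256, 1]] · [[1, 3], [1, 4]] = [[1021, 3060], [-255, -764]].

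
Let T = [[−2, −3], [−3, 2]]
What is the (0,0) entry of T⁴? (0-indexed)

169

T² = [[13, 0], [0, 13]]
T³ = [[−26, −39], [−39, 26]]
T⁴ = [[169, 0], [0, 169]]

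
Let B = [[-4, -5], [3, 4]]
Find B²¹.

[[-4, -5], [3, 4]]

B² = I (check: tr B = 0 and det B = -1), so B²¹ = B since 21 is odd.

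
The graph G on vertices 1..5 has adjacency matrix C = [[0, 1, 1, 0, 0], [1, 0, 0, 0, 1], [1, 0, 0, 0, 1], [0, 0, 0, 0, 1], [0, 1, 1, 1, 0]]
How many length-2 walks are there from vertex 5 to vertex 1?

2

The number of length-2 walks from vertex 5 to vertex 1 is entry (5,1) of C^2, where C is the adjacency matrix.
C^2 = [[2, 0, 0, 0, 2], [0, 2, 2, 1, 0], [0, 2, 2, 1, 0], [0, 1, 1, 1, 0], [2, 0, 0, 0, 3]]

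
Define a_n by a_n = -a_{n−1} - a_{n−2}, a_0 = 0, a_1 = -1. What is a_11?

1

With companion matrix A = [[-1, -1], [1, 0]], [a_n, a_{n−1}]ᵀ = A·[a_{n−1}, a_{n−2}]ᵀ, so [a_11, a_10]ᵀ = A¹⁰·[a_1, a_0]ᵀ.
A¹⁰ = [[-1, -1], [1, 0]], giving [a_11, a_10]ᵀ = [[1], [-1]].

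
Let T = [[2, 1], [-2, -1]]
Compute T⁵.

T² = T (a projection; rank 1, trace 1), so T⁵ = T.

[[2, 1], [-2, -1]]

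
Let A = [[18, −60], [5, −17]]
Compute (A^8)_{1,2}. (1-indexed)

tr A = 1 and det A = −6, so the characteristic polynomial is λ² − (1)λ + (−6) with roots 3 and −2.
Eigenvectors give P = [[4, 3], [1, 1]] with P⁻¹ = [[1, −3], [−1, 4]], and A = P·diag(3, −2)·P⁻¹.
Then A^8 = P·diag(6561, 256)·P⁻¹ = [[26244, 768], [6561, 256]] · [[1, −3], [−1, 4]] = [[25476, −75660], [6305, −18659]].

−75660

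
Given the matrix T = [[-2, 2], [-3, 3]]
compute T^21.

[[-2, 2], [-3, 3]]

T² = T (a projection; rank 1, trace 1), so T^21 = T.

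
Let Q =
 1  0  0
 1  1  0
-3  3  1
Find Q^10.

[[1, 0, 0], [10, 1, 0], [105, 30, 1]]

Q = I + N where N = [[0, 0, 0], [1, 0, 0], [-3, 3, 0]] is strictly lower-triangular, so N^3 = 0.
(I + N)^10 = I + 10·N + 45·N^2 = [[1, 0, 0], [10, 1, 0], [105, 30, 1]].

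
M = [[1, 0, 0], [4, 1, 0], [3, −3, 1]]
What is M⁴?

M = I + N where N = [[0, 0, 0], [4, 0, 0], [3, −3, 0]] is strictly lower-triangular, so N³ = 0.
(I + N)⁴ = I + 4·N + 6·N² = [[1, 0, 0], [16, 1, 0], [−60, −12, 1]].

[[1, 0, 0], [16, 1, 0], [−60, −12, 1]]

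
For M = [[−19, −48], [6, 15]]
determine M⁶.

[[6553, 17472], [−2184, −5823]]

tr M = −4 and det M = 3, so the characteristic polynomial is λ² − (−4)λ + (3) with roots −1 and −3.
Eigenvectors give P = [[−8, −3], [3, 1]] with P⁻¹ = [[1, 3], [−3, −8]], and M = P·diag(−1, −3)·P⁻¹.
Then M⁶ = P·diag(1, 729)·P⁻¹ = [[−8, −2187], [3, 729]] · [[1, 3], [−3, −8]] = [[6553, 17472], [−2184, −5823]].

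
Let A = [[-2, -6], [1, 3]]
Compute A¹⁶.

[[-2, -6], [1, 3]]

A² = A (a projection; rank 1, trace 1), so A¹⁶ = A.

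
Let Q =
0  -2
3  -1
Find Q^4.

Q^2 = [[-6, 2], [-3, -5]]
Q^3 = [[6, 10], [-15, 11]]
Q^4 = [[30, -22], [33, 19]]

[[30, -22], [33, 19]]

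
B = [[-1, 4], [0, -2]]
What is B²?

[[1, -12], [0, 4]]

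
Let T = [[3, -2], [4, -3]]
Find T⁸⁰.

T² = I (check: tr T = 0 and det T = -1), so T⁸⁰ = I since 80 is even.

[[1, 0], [0, 1]]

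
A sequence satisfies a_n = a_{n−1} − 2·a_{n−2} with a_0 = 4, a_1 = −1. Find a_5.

25

With companion matrix Q = [[1, −2], [1, 0]], [a_n, a_{n−1}]ᵀ = Q·[a_{n−1}, a_{n−2}]ᵀ, so [a_5, a_4]ᵀ = Q⁴·[a_1, a_0]ᵀ.
Q⁴ = [[−1, 6], [−3, 2]], giving [a_5, a_4]ᵀ = [[25], [11]].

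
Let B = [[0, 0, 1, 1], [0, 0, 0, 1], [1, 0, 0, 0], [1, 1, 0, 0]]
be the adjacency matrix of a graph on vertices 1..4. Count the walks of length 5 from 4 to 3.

0

The number of length-5 walks from vertex 4 to vertex 3 is entry (4,3) of B^5, where B is the adjacency matrix.
B^2 = [[2, 1, 0, 0], [1, 1, 0, 0], [0, 0, 1, 1], [0, 0, 1, 2]]
B^3 = [[0, 0, 2, 3], [0, 0, 1, 2], [2, 1, 0, 0], [3, 2, 0, 0]]
B^4 = [[5, 3, 0, 0], [3, 2, 0, 0], [0, 0, 2, 3], [0, 0, 3, 5]]
B^5 = [[0, 0, 5, 8], [0, 0, 3, 5], [5, 3, 0, 0], [8, 5, 0, 0]]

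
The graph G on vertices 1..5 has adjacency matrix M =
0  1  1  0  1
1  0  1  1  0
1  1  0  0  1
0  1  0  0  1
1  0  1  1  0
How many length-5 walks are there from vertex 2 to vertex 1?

51

The number of length-5 walks from vertex 2 to vertex 1 is entry (2,1) of M⁵, where M is the adjacency matrix.
M² = [[3, 1, 2, 2, 1], [1, 3, 1, 0, 3], [2, 1, 3, 2, 1], [2, 0, 2, 2, 0], [1, 3, 1, 0, 3]]
M³ = [[4, 7, 5, 2, 7], [7, 2, 7, 6, 2], [5, 7, 4, 2, 7], [2, 6, 2, 0, 6], [7, 2, 7, 6, 2]]
M⁴ = [[19, 11, 18, 14, 11], [11, 20, 11, 4, 20], [18, 11, 19, 14, 11], [14, 4, 14, 12, 4], [11, 20, 11, 4, 20]]
M⁵ = [[40, 51, 41, 22, 51], [51, 26, 51, 40, 26], [41, 51, 40, 22, 51], [22, 40, 22, 8, 40], [51, 26, 51, 40, 26]]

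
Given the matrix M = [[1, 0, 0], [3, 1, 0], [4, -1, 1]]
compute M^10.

[[1, 0, 0], [30, 1, 0], [-95, -10, 1]]

M = I + N where N = [[0, 0, 0], [3, 0, 0], [4, -1, 0]] is strictly lower-triangular, so N^3 = 0.
(I + N)^10 = I + 10·N + 45·N^2 = [[1, 0, 0], [30, 1, 0], [-95, -10, 1]].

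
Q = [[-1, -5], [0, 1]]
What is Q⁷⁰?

Q² = I (check: tr Q = 0 and det Q = -1), so Q⁷⁰ = I since 70 is even.

[[1, 0], [0, 1]]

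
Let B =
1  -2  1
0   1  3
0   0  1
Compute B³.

[[1, -6, -15], [0, 1, 9], [0, 0, 1]]

B = I + N where N = [[0, -2, 1], [0, 0, 3], [0, 0, 0]] is strictly upper-triangular, so N³ = 0.
(I + N)³ = I + 3·N + 3·N² = [[1, -6, -15], [0, 1, 9], [0, 0, 1]].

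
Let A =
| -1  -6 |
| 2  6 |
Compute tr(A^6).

793

tr A = 5 and det A = 6, so the characteristic polynomial is λ² − (5)λ + (6) with roots 3 and 2.
Eigenvectors give P = [[-3, -2], [2, 1]] with P⁻¹ = [[1, 2], [-2, -3]], and A = P·diag(3, 2)·P⁻¹.
Then A^6 = P·diag(729, 64)·P⁻¹ = [[-2187, -128], [1458, 64]] · [[1, 2], [-2, -3]] = [[-1931, -3990], [1330, 2724]].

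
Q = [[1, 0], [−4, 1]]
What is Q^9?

[[1, 0], [−36, 1]]

Q = I + N where N = [[0, 0], [−4, 0]] is strictly lower-triangular, so N^2 = 0.
(I + N)^9 = I + 9·N = [[1, 0], [−36, 1]].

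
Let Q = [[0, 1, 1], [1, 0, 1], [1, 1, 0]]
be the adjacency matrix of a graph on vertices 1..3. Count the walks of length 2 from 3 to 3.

The number of length-2 walks from vertex 3 to vertex 3 is entry (3,3) of Q², where Q is the adjacency matrix.
Q² = [[2, 1, 1], [1, 2, 1], [1, 1, 2]]

2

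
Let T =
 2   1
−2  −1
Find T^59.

T² = T (a projection; rank 1, trace 1), so T^59 = T.

[[2, 1], [−2, −1]]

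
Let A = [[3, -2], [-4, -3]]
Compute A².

[[17, 0], [0, 17]]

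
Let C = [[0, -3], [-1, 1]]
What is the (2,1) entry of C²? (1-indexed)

-1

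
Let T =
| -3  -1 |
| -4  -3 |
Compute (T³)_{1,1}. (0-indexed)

T² = [[13, 6], [24, 13]]
T³ = [[-63, -31], [-124, -63]]

-63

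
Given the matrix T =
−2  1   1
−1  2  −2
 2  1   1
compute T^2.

[[5, 1, −3], [−4, 1, −7], [−3, 5, 1]]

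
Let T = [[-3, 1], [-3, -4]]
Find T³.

T² = [[6, -7], [21, 13]]
T³ = [[3, 34], [-102, -31]]

[[3, 34], [-102, -31]]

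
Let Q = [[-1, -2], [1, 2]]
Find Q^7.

[[-1, -2], [1, 2]]

Q² = Q (a projection; rank 1, trace 1), so Q^7 = Q.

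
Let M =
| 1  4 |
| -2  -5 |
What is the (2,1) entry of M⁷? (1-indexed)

-2186

tr M = -4 and det M = 3, so the characteristic polynomial is λ² − (-4)λ + (3) with roots -3 and -1.
Eigenvectors give P = [[-1, 2], [1, -1]] with P⁻¹ = [[1, 2], [1, 1]], and M = P·diag(-3, -1)·P⁻¹.
Then M⁷ = P·diag(-2187, -1)·P⁻¹ = [[2187, -2], [-2187, 1]] · [[1, 2], [1, 1]] = [[2185, 4372], [-2186, -4373]].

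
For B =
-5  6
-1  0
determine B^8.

[[19171, -37830], [6305, -12354]]

tr B = -5 and det B = 6, so the characteristic polynomial is λ² − (-5)λ + (6) with roots -3 and -2.
Eigenvectors give P = [[3, 2], [1, 1]] with P⁻¹ = [[1, -2], [-1, 3]], and B = P·diag(-3, -2)·P⁻¹.
Then B^8 = P·diag(6561, 256)·P⁻¹ = [[19683, 512], [6561, 256]] · [[1, -2], [-1, 3]] = [[19171, -37830], [6305, -12354]].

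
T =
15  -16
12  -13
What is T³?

[[111, -112], [84, -85]]

tr T = 2 and det T = -3, so the characteristic polynomial is λ² − (2)λ + (-3) with roots -1 and 3.
Eigenvectors give P = [[1, 4], [1, 3]] with P⁻¹ = [[-3, 4], [1, -1]], and T = P·diag(-1, 3)·P⁻¹.
Then T³ = P·diag(-1, 27)·P⁻¹ = [[-1, 108], [-1, 81]] · [[-3, 4], [1, -1]] = [[111, -112], [84, -85]].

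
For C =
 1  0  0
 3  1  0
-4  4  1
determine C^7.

[[1, 0, 0], [21, 1, 0], [224, 28, 1]]

C = I + N where N = [[0, 0, 0], [3, 0, 0], [-4, 4, 0]] is strictly lower-triangular, so N^3 = 0.
(I + N)^7 = I + 7·N + 21·N^2 = [[1, 0, 0], [21, 1, 0], [224, 28, 1]].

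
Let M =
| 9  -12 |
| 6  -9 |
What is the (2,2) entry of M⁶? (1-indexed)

729

tr M = 0 and det M = -9, so the characteristic polynomial is λ² − (0)λ + (-9) with roots 3 and -3.
Eigenvectors give P = [[-2, -1], [-1, -1]] with P⁻¹ = [[-1, 1], [1, -2]], and M = P·diag(3, -3)·P⁻¹.
Then M⁶ = P·diag(729, 729)·P⁻¹ = [[-1458, -729], [-729, -729]] · [[-1, 1], [1, -2]] = [[729, 0], [0, 729]].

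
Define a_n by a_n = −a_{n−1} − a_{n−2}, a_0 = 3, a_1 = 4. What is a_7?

4

With companion matrix M = [[−1, −1], [1, 0]], [a_n, a_{n−1}]ᵀ = M·[a_{n−1}, a_{n−2}]ᵀ, so [a_7, a_6]ᵀ = M⁶·[a_1, a_0]ᵀ.
M⁶ = [[1, 0], [0, 1]], giving [a_7, a_6]ᵀ = [[4], [3]].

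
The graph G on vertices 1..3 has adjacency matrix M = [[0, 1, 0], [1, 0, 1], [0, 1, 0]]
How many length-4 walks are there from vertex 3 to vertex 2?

The number of length-4 walks from vertex 3 to vertex 2 is entry (3,2) of M⁴, where M is the adjacency matrix.
M² = [[1, 0, 1], [0, 2, 0], [1, 0, 1]]
M³ = [[0, 2, 0], [2, 0, 2], [0, 2, 0]]
M⁴ = [[2, 0, 2], [0, 4, 0], [2, 0, 2]]

0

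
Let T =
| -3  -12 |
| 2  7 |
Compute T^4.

[[-159, -480], [80, 241]]

tr T = 4 and det T = 3, so the characteristic polynomial is λ² − (4)λ + (3) with roots 3 and 1.
Eigenvectors give P = [[-2, 3], [1, -1]] with P⁻¹ = [[1, 3], [1, 2]], and T = P·diag(3, 1)·P⁻¹.
Then T^4 = P·diag(81, 1)·P⁻¹ = [[-162, 3], [81, -1]] · [[1, 3], [1, 2]] = [[-159, -480], [80, 241]].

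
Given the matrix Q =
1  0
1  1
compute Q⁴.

[[1, 0], [4, 1]]

Q = I + N where N = [[0, 0], [1, 0]] is strictly lower-triangular, so N² = 0.
(I + N)⁴ = I + 4·N = [[1, 0], [4, 1]].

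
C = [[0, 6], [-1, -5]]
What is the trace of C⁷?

tr C = -5 and det C = 6, so the characteristic polynomial is λ² − (-5)λ + (6) with roots -2 and -3.
Eigenvectors give P = [[-3, 2], [1, -1]] with P⁻¹ = [[-1, -2], [-1, -3]], and C = P·diag(-2, -3)·P⁻¹.
Then C⁷ = P·diag(-128, -2187)·P⁻¹ = [[384, -4374], [-128, 2187]] · [[-1, -2], [-1, -3]] = [[3990, 12354], [-2059, -6305]].

-2315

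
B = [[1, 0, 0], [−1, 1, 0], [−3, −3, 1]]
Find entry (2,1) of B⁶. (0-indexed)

B = I + N where N = [[0, 0, 0], [−1, 0, 0], [−3, −3, 0]] is strictly lower-triangular, so N³ = 0.
(I + N)⁶ = I + 6·N + 15·N² = [[1, 0, 0], [−6, 1, 0], [27, −18, 1]].

−18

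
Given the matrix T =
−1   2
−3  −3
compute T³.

T² = [[−5, −8], [12, 3]]
T³ = [[29, 14], [−21, 15]]

[[29, 14], [−21, 15]]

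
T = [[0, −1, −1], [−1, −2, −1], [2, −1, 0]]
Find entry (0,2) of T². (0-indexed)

1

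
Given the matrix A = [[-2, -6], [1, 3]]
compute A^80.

[[-2, -6], [1, 3]]

A² = A (a projection; rank 1, trace 1), so A^80 = A.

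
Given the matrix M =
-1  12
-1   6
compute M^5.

[[-601, 2532], [-211, 876]]

tr M = 5 and det M = 6, so the characteristic polynomial is λ² − (5)λ + (6) with roots 2 and 3.
Eigenvectors give P = [[4, 3], [1, 1]] with P⁻¹ = [[1, -3], [-1, 4]], and M = P·diag(2, 3)·P⁻¹.
Then M^5 = P·diag(32, 243)·P⁻¹ = [[128, 729], [32, 243]] · [[1, -3], [-1, 4]] = [[-601, 2532], [-211, 876]].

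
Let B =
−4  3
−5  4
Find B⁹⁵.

B² = I (check: tr B = 0 and det B = −1), so B⁹⁵ = B since 95 is odd.

[[−4, 3], [−5, 4]]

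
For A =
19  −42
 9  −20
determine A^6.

tr A = −1 and det A = −2, so the characteristic polynomial is λ² − (−1)λ + (−2) with roots −2 and 1.
Eigenvectors give P = [[−2, −7], [−1, −3]] with P⁻¹ = [[3, −7], [−1, 2]], and A = P·diag(−2, 1)·P⁻¹.
Then A^6 = P·diag(64, 1)·P⁻¹ = [[−128, −7], [−64, −3]] · [[3, −7], [−1, 2]] = [[−377, 882], [−189, 442]].

[[−377, 882], [−189, 442]]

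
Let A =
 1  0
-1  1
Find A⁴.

[[1, 0], [-4, 1]]

A = I + N where N = [[0, 0], [-1, 0]] is strictly lower-triangular, so N² = 0.
(I + N)⁴ = I + 4·N = [[1, 0], [-4, 1]].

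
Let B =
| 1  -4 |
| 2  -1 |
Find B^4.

[[49, 0], [0, 49]]

B^2 = [[-7, 0], [0, -7]]
B^3 = [[-7, 28], [-14, 7]]
B^4 = [[49, 0], [0, 49]]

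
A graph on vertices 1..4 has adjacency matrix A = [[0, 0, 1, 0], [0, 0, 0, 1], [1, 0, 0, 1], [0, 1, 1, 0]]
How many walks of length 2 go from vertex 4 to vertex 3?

0

The number of length-2 walks from vertex 4 to vertex 3 is entry (4,3) of A², where A is the adjacency matrix.
A² = [[1, 0, 0, 1], [0, 1, 1, 0], [0, 1, 2, 0], [1, 0, 0, 2]]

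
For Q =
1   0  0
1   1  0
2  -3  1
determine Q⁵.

Q = I + N where N = [[0, 0, 0], [1, 0, 0], [2, -3, 0]] is strictly lower-triangular, so N³ = 0.
(I + N)⁵ = I + 5·N + 10·N² = [[1, 0, 0], [5, 1, 0], [-20, -15, 1]].

[[1, 0, 0], [5, 1, 0], [-20, -15, 1]]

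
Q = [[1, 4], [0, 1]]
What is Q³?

[[1, 12], [0, 1]]

Q = I + N where N = [[0, 4], [0, 0]] is strictly upper-triangular, so N² = 0.
(I + N)³ = I + 3·N = [[1, 12], [0, 1]].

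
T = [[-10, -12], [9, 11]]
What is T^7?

tr T = 1 and det T = -2, so the characteristic polynomial is λ² − (1)λ + (-2) with roots -1 and 2.
Eigenvectors give P = [[4, -1], [-3, 1]] with P⁻¹ = [[1, 1], [3, 4]], and T = P·diag(-1, 2)·P⁻¹.
Then T^7 = P·diag(-1, 128)·P⁻¹ = [[-4, -128], [3, 128]] · [[1, 1], [3, 4]] = [[-388, -516], [387, 515]].

[[-388, -516], [387, 515]]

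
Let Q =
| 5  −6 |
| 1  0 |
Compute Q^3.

tr Q = 5 and det Q = 6, so the characteristic polynomial is λ² − (5)λ + (6) with roots 3 and 2.
Eigenvectors give P = [[3, −2], [1, −1]] with P⁻¹ = [[1, −2], [1, −3]], and Q = P·diag(3, 2)·P⁻¹.
Then Q^3 = P·diag(27, 8)·P⁻¹ = [[81, −16], [27, −8]] · [[1, −2], [1, −3]] = [[65, −114], [19, −30]].

[[65, −114], [19, −30]]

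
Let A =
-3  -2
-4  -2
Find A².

[[17, 10], [20, 12]]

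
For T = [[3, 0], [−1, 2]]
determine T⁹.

[[19683, 0], [−19171, 512]]

tr T = 5 and det T = 6, so the characteristic polynomial is λ² − (5)λ + (6) with roots 2 and 3.
Eigenvectors give P = [[0, −1], [1, 1]] with P⁻¹ = [[1, 1], [−1, 0]], and T = P·diag(2, 3)·P⁻¹.
Then T⁹ = P·diag(512, 19683)·P⁻¹ = [[0, −19683], [512, 19683]] · [[1, 1], [−1, 0]] = [[19683, 0], [−19171, 512]].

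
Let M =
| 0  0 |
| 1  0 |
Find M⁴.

M is strictly triangular, hence nilpotent: M² = 0, so M⁴ = 0.

[[0, 0], [0, 0]]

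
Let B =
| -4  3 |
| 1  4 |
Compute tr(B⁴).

B² = [[19, 0], [0, 19]]
B³ = [[-76, 57], [19, 76]]
B⁴ = [[361, 0], [0, 361]]

722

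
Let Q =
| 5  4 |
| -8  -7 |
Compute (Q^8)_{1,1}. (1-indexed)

-6559

tr Q = -2 and det Q = -3, so the characteristic polynomial is λ² − (-2)λ + (-3) with roots 1 and -3.
Eigenvectors give P = [[-1, -1], [1, 2]] with P⁻¹ = [[-2, -1], [1, 1]], and Q = P·diag(1, -3)·P⁻¹.
Then Q^8 = P·diag(1, 6561)·P⁻¹ = [[-1, -6561], [1, 13122]] · [[-2, -1], [1, 1]] = [[-6559, -6560], [13120, 13121]].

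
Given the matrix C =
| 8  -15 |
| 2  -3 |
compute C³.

tr C = 5 and det C = 6, so the characteristic polynomial is λ² − (5)λ + (6) with roots 3 and 2.
Eigenvectors give P = [[3, -5], [1, -2]] with P⁻¹ = [[2, -5], [1, -3]], and C = P·diag(3, 2)·P⁻¹.
Then C³ = P·diag(27, 8)·P⁻¹ = [[81, -40], [27, -16]] · [[2, -5], [1, -3]] = [[122, -285], [38, -87]].

[[122, -285], [38, -87]]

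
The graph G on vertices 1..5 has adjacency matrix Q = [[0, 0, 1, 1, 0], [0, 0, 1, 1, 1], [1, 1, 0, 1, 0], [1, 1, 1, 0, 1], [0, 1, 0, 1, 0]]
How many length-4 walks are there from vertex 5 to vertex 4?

The number of length-4 walks from vertex 5 to vertex 4 is entry (5,4) of Q⁴, where Q is the adjacency matrix.
Q² = [[2, 2, 1, 1, 1], [2, 3, 1, 2, 1], [1, 1, 3, 2, 2], [1, 2, 2, 4, 1], [1, 1, 2, 1, 2]]
Q³ = [[2, 3, 5, 6, 3], [3, 4, 7, 7, 5], [5, 7, 4, 7, 3], [6, 7, 7, 6, 6], [3, 5, 3, 6, 2]]
Q⁴ = [[11, 14, 11, 13, 9], [14, 19, 14, 19, 11], [11, 14, 19, 19, 14], [13, 19, 19, 26, 13], [9, 11, 14, 13, 11]]

13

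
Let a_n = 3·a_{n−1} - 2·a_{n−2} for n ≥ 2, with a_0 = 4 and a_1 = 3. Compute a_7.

With companion matrix T = [[3, -2], [1, 0]], [a_n, a_{n−1}]ᵀ = T·[a_{n−1}, a_{n−2}]ᵀ, so [a_7, a_6]ᵀ = T⁶·[a_1, a_0]ᵀ.
T⁶ = [[127, -126], [63, -62]], giving [a_7, a_6]ᵀ = [[-123], [-59]].

-123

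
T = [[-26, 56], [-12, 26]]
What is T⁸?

[[256, 0], [0, 256]]

tr T = 0 and det T = -4, so the characteristic polynomial is λ² − (0)λ + (-4) with roots -2 and 2.
Eigenvectors give P = [[7, 2], [3, 1]] with P⁻¹ = [[1, -2], [-3, 7]], and T = P·diag(-2, 2)·P⁻¹.
Then T⁸ = P·diag(256, 256)·P⁻¹ = [[1792, 512], [768, 256]] · [[1, -2], [-3, 7]] = [[256, 0], [0, 256]].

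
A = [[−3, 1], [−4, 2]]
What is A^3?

[[−11, 3], [−12, 4]]

A^2 = [[5, −1], [4, 0]]
A^3 = [[−11, 3], [−12, 4]]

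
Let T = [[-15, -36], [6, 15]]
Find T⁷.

[[-10935, -26244], [4374, 10935]]

tr T = 0 and det T = -9, so the characteristic polynomial is λ² − (0)λ + (-9) with roots 3 and -3.
Eigenvectors give P = [[-2, 3], [1, -1]] with P⁻¹ = [[1, 3], [1, 2]], and T = P·diag(3, -3)·P⁻¹.
Then T⁷ = P·diag(2187, -2187)·P⁻¹ = [[-4374, -6561], [2187, 2187]] · [[1, 3], [1, 2]] = [[-10935, -26244], [4374, 10935]].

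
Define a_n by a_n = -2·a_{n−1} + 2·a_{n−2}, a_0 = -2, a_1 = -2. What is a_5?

With companion matrix M = [[-2, 2], [1, 0]], [a_n, a_{n−1}]ᵀ = M·[a_{n−1}, a_{n−2}]ᵀ, so [a_5, a_4]ᵀ = M⁴·[a_1, a_0]ᵀ.
M⁴ = [[44, -32], [-16, 12]], giving [a_5, a_4]ᵀ = [[-24], [8]].

-24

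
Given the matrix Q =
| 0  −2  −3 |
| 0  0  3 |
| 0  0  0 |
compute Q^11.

[[0, 0, 0], [0, 0, 0], [0, 0, 0]]

Q is strictly triangular, hence nilpotent: Q^3 = 0, so Q^11 = 0.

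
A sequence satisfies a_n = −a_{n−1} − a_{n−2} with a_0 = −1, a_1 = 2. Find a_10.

With companion matrix M = [[−1, −1], [1, 0]], [a_n, a_{n−1}]ᵀ = M·[a_{n−1}, a_{n−2}]ᵀ, so [a_10, a_9]ᵀ = M⁹·[a_1, a_0]ᵀ.
M⁹ = [[1, 0], [0, 1]], giving [a_10, a_9]ᵀ = [[2], [−1]].

2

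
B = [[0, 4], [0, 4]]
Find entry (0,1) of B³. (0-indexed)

B² = [[0, 16], [0, 16]]
B³ = [[0, 64], [0, 64]]

64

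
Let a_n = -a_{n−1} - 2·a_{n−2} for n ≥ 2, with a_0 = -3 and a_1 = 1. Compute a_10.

With companion matrix T = [[-1, -2], [1, 0]], [a_n, a_{n−1}]ᵀ = T·[a_{n−1}, a_{n−2}]ᵀ, so [a_10, a_9]ᵀ = T⁹·[a_1, a_0]ᵀ.
T⁹ = [[11, 34], [-17, -6]], giving [a_10, a_9]ᵀ = [[-91], [1]].

-91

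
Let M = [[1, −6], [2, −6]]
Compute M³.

[[49, −114], [38, −84]]

tr M = −5 and det M = 6, so the characteristic polynomial is λ² − (−5)λ + (6) with roots −2 and −3.
Eigenvectors give P = [[2, 3], [1, 2]] with P⁻¹ = [[2, −3], [−1, 2]], and M = P·diag(−2, −3)·P⁻¹.
Then M³ = P·diag(−8, −27)·P⁻¹ = [[−16, −81], [−8, −54]] · [[2, −3], [−1, 2]] = [[49, −114], [38, −84]].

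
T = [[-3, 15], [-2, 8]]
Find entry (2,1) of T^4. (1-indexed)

tr T = 5 and det T = 6, so the characteristic polynomial is λ² − (5)λ + (6) with roots 2 and 3.
Eigenvectors give P = [[3, -5], [1, -2]] with P⁻¹ = [[2, -5], [1, -3]], and T = P·diag(2, 3)·P⁻¹.
Then T^4 = P·diag(16, 81)·P⁻¹ = [[48, -405], [16, -162]] · [[2, -5], [1, -3]] = [[-309, 975], [-130, 406]].

-130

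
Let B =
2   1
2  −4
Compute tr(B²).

24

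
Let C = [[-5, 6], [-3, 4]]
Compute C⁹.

[[-1025, 1026], [-513, 514]]

tr C = -1 and det C = -2, so the characteristic polynomial is λ² − (-1)λ + (-2) with roots -2 and 1.
Eigenvectors give P = [[2, 1], [1, 1]] with P⁻¹ = [[1, -1], [-1, 2]], and C = P·diag(-2, 1)·P⁻¹.
Then C⁹ = P·diag(-512, 1)·P⁻¹ = [[-1024, 1], [-512, 1]] · [[1, -1], [-1, 2]] = [[-1025, 1026], [-513, 514]].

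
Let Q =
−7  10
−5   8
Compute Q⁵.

tr Q = 1 and det Q = −6, so the characteristic polynomial is λ² − (1)λ + (−6) with roots 3 and −2.
Eigenvectors give P = [[−1, 2], [−1, 1]] with P⁻¹ = [[1, −2], [1, −1]], and Q = P·diag(3, −2)·P⁻¹.
Then Q⁵ = P·diag(243, −32)·P⁻¹ = [[−243, −64], [−243, −32]] · [[1, −2], [1, −1]] = [[−307, 550], [−275, 518]].

[[−307, 550], [−275, 518]]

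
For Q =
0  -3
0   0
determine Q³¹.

Q is strictly triangular, hence nilpotent: Q² = 0, so Q³¹ = 0.

[[0, 0], [0, 0]]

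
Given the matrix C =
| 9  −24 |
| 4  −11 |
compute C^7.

[[4377, −13128], [2188, −6563]]

tr C = −2 and det C = −3, so the characteristic polynomial is λ² − (−2)λ + (−3) with roots −3 and 1.
Eigenvectors give P = [[2, 3], [1, 1]] with P⁻¹ = [[−1, 3], [1, −2]], and C = P·diag(−3, 1)·P⁻¹.
Then C^7 = P·diag(−2187, 1)·P⁻¹ = [[−4374, 3], [−2187, 1]] · [[−1, 3], [1, −2]] = [[4377, −13128], [2188, −6563]].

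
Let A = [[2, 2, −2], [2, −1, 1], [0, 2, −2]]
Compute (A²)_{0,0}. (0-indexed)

8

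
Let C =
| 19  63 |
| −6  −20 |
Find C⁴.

[[−89, −315], [30, 106]]

tr C = −1 and det C = −2, so the characteristic polynomial is λ² − (−1)λ + (−2) with roots 1 and −2.
Eigenvectors give P = [[7, −3], [−2, 1]] with P⁻¹ = [[1, 3], [2, 7]], and C = P·diag(1, −2)·P⁻¹.
Then C⁴ = P·diag(1, 16)·P⁻¹ = [[7, −48], [−2, 16]] · [[1, 3], [2, 7]] = [[−89, −315], [30, 106]].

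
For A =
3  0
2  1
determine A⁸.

tr A = 4 and det A = 3, so the characteristic polynomial is λ² − (4)λ + (3) with roots 1 and 3.
Eigenvectors give P = [[0, 1], [−1, 1]] with P⁻¹ = [[1, −1], [1, 0]], and A = P·diag(1, 3)·P⁻¹.
Then A⁸ = P·diag(1, 6561)·P⁻¹ = [[0, 6561], [−1, 6561]] · [[1, −1], [1, 0]] = [[6561, 0], [6560, 1]].

[[6561, 0], [6560, 1]]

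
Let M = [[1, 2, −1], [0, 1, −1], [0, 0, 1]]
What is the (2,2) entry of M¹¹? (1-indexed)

1

M = I + N where N = [[0, 2, −1], [0, 0, −1], [0, 0, 0]] is strictly upper-triangular, so N³ = 0.
(I + N)¹¹ = I + 11·N + 55·N² = [[1, 22, −121], [0, 1, −11], [0, 0, 1]].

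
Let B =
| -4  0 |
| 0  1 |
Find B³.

B² = [[16, 0], [0, 1]]
B³ = [[-64, 0], [0, 1]]

[[-64, 0], [0, 1]]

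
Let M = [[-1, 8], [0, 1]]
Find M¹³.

M² = I (check: tr M = 0 and det M = -1), so M¹³ = M since 13 is odd.

[[-1, 8], [0, 1]]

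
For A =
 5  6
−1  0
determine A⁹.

tr A = 5 and det A = 6, so the characteristic polynomial is λ² − (5)λ + (6) with roots 3 and 2.
Eigenvectors give P = [[−3, 2], [1, −1]] with P⁻¹ = [[−1, −2], [−1, −3]], and A = P·diag(3, 2)·P⁻¹.
Then A⁹ = P·diag(19683, 512)·P⁻¹ = [[−59049, 1024], [19683, −512]] · [[−1, −2], [−1, −3]] = [[58025, 115026], [−19171, −37830]].

[[58025, 115026], [−19171, −37830]]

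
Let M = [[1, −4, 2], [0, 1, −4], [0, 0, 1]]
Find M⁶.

[[1, −24, 252], [0, 1, −24], [0, 0, 1]]

M = I + N where N = [[0, −4, 2], [0, 0, −4], [0, 0, 0]] is strictly upper-triangular, so N³ = 0.
(I + N)⁶ = I + 6·N + 15·N² = [[1, −24, 252], [0, 1, −24], [0, 0, 1]].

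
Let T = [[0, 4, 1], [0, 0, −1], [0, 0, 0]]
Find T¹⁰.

T is strictly triangular, hence nilpotent: T³ = 0, so T¹⁰ = 0.

[[0, 0, 0], [0, 0, 0], [0, 0, 0]]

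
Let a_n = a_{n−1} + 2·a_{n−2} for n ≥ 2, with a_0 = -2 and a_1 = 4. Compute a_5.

24

With companion matrix M = [[1, 2], [1, 0]], [a_n, a_{n−1}]ᵀ = M·[a_{n−1}, a_{n−2}]ᵀ, so [a_5, a_4]ᵀ = M⁴·[a_1, a_0]ᵀ.
M⁴ = [[11, 10], [5, 6]], giving [a_5, a_4]ᵀ = [[24], [8]].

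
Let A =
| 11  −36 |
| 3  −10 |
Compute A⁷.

tr A = 1 and det A = −2, so the characteristic polynomial is λ² − (1)λ + (−2) with roots −1 and 2.
Eigenvectors give P = [[−3, −4], [−1, −1]] with P⁻¹ = [[1, −4], [−1, 3]], and A = P·diag(−1, 2)·P⁻¹.
Then A⁷ = P·diag(−1, 128)·P⁻¹ = [[3, −512], [1, −128]] · [[1, −4], [−1, 3]] = [[515, −1548], [129, −388]].

[[515, −1548], [129, −388]]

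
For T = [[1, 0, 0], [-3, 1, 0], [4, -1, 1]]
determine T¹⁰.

T = I + N where N = [[0, 0, 0], [-3, 0, 0], [4, -1, 0]] is strictly lower-triangular, so N³ = 0.
(I + N)¹⁰ = I + 10·N + 45·N² = [[1, 0, 0], [-30, 1, 0], [175, -10, 1]].

[[1, 0, 0], [-30, 1, 0], [175, -10, 1]]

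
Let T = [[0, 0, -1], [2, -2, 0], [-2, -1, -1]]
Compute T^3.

[[0, -3, -3], [12, -6, 6], [0, -9, -3]]

T^2 = [[2, 1, 1], [-4, 4, -2], [0, 3, 3]]
T^3 = [[0, -3, -3], [12, -6, 6], [0, -9, -3]]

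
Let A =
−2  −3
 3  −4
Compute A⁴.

[[−299, 36], [−36, −275]]

A² = [[−5, 18], [−18, 7]]
A³ = [[64, −57], [57, 26]]
A⁴ = [[−299, 36], [−36, −275]]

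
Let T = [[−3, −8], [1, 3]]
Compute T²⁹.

T² = I (check: tr T = 0 and det T = −1), so T²⁹ = T since 29 is odd.

[[−3, −8], [1, 3]]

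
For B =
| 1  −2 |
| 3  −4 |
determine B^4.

[[−29, 30], [−45, 46]]

tr B = −3 and det B = 2, so the characteristic polynomial is λ² − (−3)λ + (2) with roots −2 and −1.
Eigenvectors give P = [[2, −1], [3, −1]] with P⁻¹ = [[−1, 1], [−3, 2]], and B = P·diag(−2, −1)·P⁻¹.
Then B^4 = P·diag(16, 1)·P⁻¹ = [[32, −1], [48, −1]] · [[−1, 1], [−3, 2]] = [[−29, 30], [−45, 46]].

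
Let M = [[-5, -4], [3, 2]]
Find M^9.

tr M = -3 and det M = 2, so the characteristic polynomial is λ² − (-3)λ + (2) with roots -1 and -2.
Eigenvectors give P = [[1, -4], [-1, 3]] with P⁻¹ = [[-3, -4], [-1, -1]], and M = P·diag(-1, -2)·P⁻¹.
Then M^9 = P·diag(-1, -512)·P⁻¹ = [[-1, 2048], [1, -1536]] · [[-3, -4], [-1, -1]] = [[-2045, -2044], [1533, 1532]].

[[-2045, -2044], [1533, 1532]]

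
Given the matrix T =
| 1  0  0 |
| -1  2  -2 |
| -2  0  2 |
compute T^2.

[[1, 0, 0], [1, 4, -8], [-6, 0, 4]]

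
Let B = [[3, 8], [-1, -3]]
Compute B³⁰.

[[1, 0], [0, 1]]

B² = I (check: tr B = 0 and det B = -1), so B³⁰ = I since 30 is even.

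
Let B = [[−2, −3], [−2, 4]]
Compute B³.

B² = [[10, −6], [−4, 22]]
B³ = [[−8, −54], [−36, 100]]

[[−8, −54], [−36, 100]]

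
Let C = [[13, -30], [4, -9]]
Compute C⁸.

[[39361, -98400], [13120, -32799]]

tr C = 4 and det C = 3, so the characteristic polynomial is λ² − (4)λ + (3) with roots 1 and 3.
Eigenvectors give P = [[-5, 3], [-2, 1]] with P⁻¹ = [[1, -3], [2, -5]], and C = P·diag(1, 3)·P⁻¹.
Then C⁸ = P·diag(1, 6561)·P⁻¹ = [[-5, 19683], [-2, 6561]] · [[1, -3], [2, -5]] = [[39361, -98400], [13120, -32799]].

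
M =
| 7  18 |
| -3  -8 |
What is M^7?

tr M = -1 and det M = -2, so the characteristic polynomial is λ² − (-1)λ + (-2) with roots 1 and -2.
Eigenvectors give P = [[3, -2], [-1, 1]] with P⁻¹ = [[1, 2], [1, 3]], and M = P·diag(1, -2)·P⁻¹.
Then M^7 = P·diag(1, -128)·P⁻¹ = [[3, 256], [-1, -128]] · [[1, 2], [1, 3]] = [[259, 774], [-129, -386]].

[[259, 774], [-129, -386]]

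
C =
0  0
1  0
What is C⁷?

[[0, 0], [0, 0]]

C is strictly triangular, hence nilpotent: C² = 0, so C⁷ = 0.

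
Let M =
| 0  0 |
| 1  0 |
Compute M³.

M is strictly triangular, hence nilpotent: M² = 0, so M³ = 0.

[[0, 0], [0, 0]]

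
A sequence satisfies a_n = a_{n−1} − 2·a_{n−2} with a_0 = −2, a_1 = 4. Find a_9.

With companion matrix A = [[1, −2], [1, 0]], [a_n, a_{n−1}]ᵀ = A·[a_{n−1}, a_{n−2}]ᵀ, so [a_9, a_8]ᵀ = A⁸·[a_1, a_0]ᵀ.
A⁸ = [[−17, 6], [−3, −14]], giving [a_9, a_8]ᵀ = [[−80], [16]].

−80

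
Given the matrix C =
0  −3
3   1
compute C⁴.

C² = [[−9, −3], [3, −8]]
C³ = [[−9, 24], [−24, −17]]
C⁴ = [[72, 51], [−51, 55]]

[[72, 51], [−51, 55]]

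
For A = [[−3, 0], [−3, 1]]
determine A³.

A² = [[9, 0], [6, 1]]
A³ = [[−27, 0], [−21, 1]]

[[−27, 0], [−21, 1]]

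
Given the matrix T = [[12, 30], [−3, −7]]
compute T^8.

tr T = 5 and det T = 6, so the characteristic polynomial is λ² − (5)λ + (6) with roots 2 and 3.
Eigenvectors give P = [[−3, 10], [1, −3]] with P⁻¹ = [[3, 10], [1, 3]], and T = P·diag(2, 3)·P⁻¹.
Then T^8 = P·diag(256, 6561)·P⁻¹ = [[−768, 65610], [256, −19683]] · [[3, 10], [1, 3]] = [[63306, 189150], [−18915, −56489]].

[[63306, 189150], [−18915, −56489]]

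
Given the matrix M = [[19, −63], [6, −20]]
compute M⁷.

[[775, −2709], [258, −902]]

tr M = −1 and det M = −2, so the characteristic polynomial is λ² − (−1)λ + (−2) with roots 1 and −2.
Eigenvectors give P = [[7, 3], [2, 1]] with P⁻¹ = [[1, −3], [−2, 7]], and M = P·diag(1, −2)·P⁻¹.
Then M⁷ = P·diag(1, −128)·P⁻¹ = [[7, −384], [2, −128]] · [[1, −3], [−2, 7]] = [[775, −2709], [258, −902]].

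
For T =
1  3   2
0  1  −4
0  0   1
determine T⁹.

T = I + N where N = [[0, 3, 2], [0, 0, −4], [0, 0, 0]] is strictly upper-triangular, so N³ = 0.
(I + N)⁹ = I + 9·N + 36·N² = [[1, 27, −414], [0, 1, −36], [0, 0, 1]].

[[1, 27, −414], [0, 1, −36], [0, 0, 1]]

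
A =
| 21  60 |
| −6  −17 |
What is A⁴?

tr A = 4 and det A = 3, so the characteristic polynomial is λ² − (4)λ + (3) with roots 1 and 3.
Eigenvectors give P = [[−3, 10], [1, −3]] with P⁻¹ = [[3, 10], [1, 3]], and A = P·diag(1, 3)·P⁻¹.
Then A⁴ = P·diag(1, 81)·P⁻¹ = [[−3, 810], [1, −243]] · [[3, 10], [1, 3]] = [[801, 2400], [−240, −719]].

[[801, 2400], [−240, −719]]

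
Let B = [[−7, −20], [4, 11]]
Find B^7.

[[−8743, −21860], [4372, 10931]]

tr B = 4 and det B = 3, so the characteristic polynomial is λ² − (4)λ + (3) with roots 3 and 1.
Eigenvectors give P = [[−2, −5], [1, 2]] with P⁻¹ = [[2, 5], [−1, −2]], and B = P·diag(3, 1)·P⁻¹.
Then B^7 = P·diag(2187, 1)·P⁻¹ = [[−4374, −5], [2187, 2]] · [[2, 5], [−1, −2]] = [[−8743, −21860], [4372, 10931]].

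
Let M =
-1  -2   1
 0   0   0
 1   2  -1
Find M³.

[[-4, -8, 4], [0, 0, 0], [4, 8, -4]]

M² = [[2, 4, -2], [0, 0, 0], [-2, -4, 2]]
M³ = [[-4, -8, 4], [0, 0, 0], [4, 8, -4]]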